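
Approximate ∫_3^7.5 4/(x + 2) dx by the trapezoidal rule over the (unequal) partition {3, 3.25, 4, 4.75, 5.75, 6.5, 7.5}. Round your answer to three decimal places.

Subinterval widths: 0.25, 0.75, 0.75, 1, 0.75, 1.
f(3) = 0.8, f(3.25) = 16/21, f(4) = 2/3, f(4.75) = 16/27, f(5.75) = 16/31, f(6.5) = 8/17, f(7.5) = 8/19.
On each subinterval the trapezoid contributes (Δx_i/2)·[f(x_{i-1}) + f(x_i)].
Sum ≈ 2.573.

2.573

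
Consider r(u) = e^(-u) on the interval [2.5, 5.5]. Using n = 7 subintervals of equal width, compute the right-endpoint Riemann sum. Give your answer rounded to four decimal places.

0.0625

Δu = (5.5 − 2.5)/7 = 3/7.
Right endpoints: 41/14, 47/14, 53/14, 59/14, 65/14, 71/14, 5.5.
r(41/14) ≈ 0.0535, r(47/14) ≈ 0.0348, r(53/14) ≈ 0.0227, r(59/14) ≈ 0.0148, r(65/14) ≈ 0.0096, r(71/14) ≈ 0.0063, r(5.5) ≈ 0.0041.
Sum = Δu · [r(41/14) + r(47/14) + r(53/14) + ...].
Sum ≈ 0.0625.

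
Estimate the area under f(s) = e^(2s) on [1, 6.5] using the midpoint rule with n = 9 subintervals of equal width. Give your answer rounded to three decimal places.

Δs = (6.5 − 1)/9 = 11/18.
Midpoints: 47/36, 23/12, 91/36, 113/36, 3.75, 157/36, 179/36, 67/12, 223/36.
f(47/36) ≈ 13.614, f(23/12) ≈ 46.216, f(91/36) ≈ 156.892, f(113/36) ≈ 532.604, f(3.75) ≈ 1808.042, f(157/36) ≈ 6137.804, f(179/36) ≈ 20836.144, f(67/12) ≈ 70732.941, f(223/36) ≈ 240118.754.
Sum = Δs · [f(47/36) + f(23/12) + f(91/36) + ...].
Sum ≈ 208011.840.

208011.840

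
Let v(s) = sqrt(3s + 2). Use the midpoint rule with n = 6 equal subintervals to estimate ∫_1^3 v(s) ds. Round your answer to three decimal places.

5.624

Δs = (3 − 1)/6 = 1/3.
Midpoints: 7/6, 1.5, 11/6, 13/6, 2.5, 17/6.
v(7/6) ≈ 2.345, v(1.5) ≈ 2.550, v(11/6) ≈ 2.739, v(13/6) ≈ 2.915, v(2.5) ≈ 3.082, v(17/6) ≈ 3.240.
Sum = Δs · [v(7/6) + v(1.5) + v(11/6) + ...].
Sum ≈ 5.624.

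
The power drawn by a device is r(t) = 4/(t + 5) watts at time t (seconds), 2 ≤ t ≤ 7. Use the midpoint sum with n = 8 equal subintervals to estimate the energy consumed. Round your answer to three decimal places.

Δt = (7 − 2)/8 = 0.625.
Midpoints: 2.3125, 2.9375, 3.5625, 4.1875, 4.8125, 5.4375, 6.0625, 6.6875.
r(2.3125) = 64/117, r(2.9375) = 64/127, r(3.5625) = 64/137, r(4.1875) = 64/147, r(4.8125) = 64/157, r(5.4375) = 64/167, r(6.0625) = 64/177, r(6.6875) = 64/187.
Sum = Δt · [r(2.3125) + r(2.9375) + r(3.5625) + ...].
Sum ≈ 2.155.

2.155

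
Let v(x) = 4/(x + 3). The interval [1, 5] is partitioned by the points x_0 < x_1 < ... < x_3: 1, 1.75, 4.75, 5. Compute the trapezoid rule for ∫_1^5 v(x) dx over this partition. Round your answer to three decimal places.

Subinterval widths: 0.75, 3, 0.25.
v(1) = 1, v(1.75) = 16/19, v(4.75) = 16/31, v(5) = 0.5.
On each subinterval the trapezoid contributes (Δx_i/2)·[v(x_{i-1}) + v(x_i)].
Sum ≈ 2.855.

2.855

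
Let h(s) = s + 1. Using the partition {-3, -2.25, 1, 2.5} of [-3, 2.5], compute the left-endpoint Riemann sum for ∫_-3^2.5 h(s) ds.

-2.5625

Subinterval widths: 0.75, 3.25, 1.5.
Left endpoints: -3, -2.25, 1.
h(-3) = -2, h(-2.25) = -1.25, h(1) = 2.
Sum = Σ Δs_i · h(s_i).
Sum = -2.5625.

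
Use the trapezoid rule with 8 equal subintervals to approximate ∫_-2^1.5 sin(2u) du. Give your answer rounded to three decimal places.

Δu = (1.5 − (-2))/8 = 0.4375.
f(-2) ≈ 0.757, f(-1.5625) ≈ -0.017, f(-1.125) ≈ -0.778, f(-0.6875) ≈ -0.981, f(-0.25) ≈ -0.479, f(0.1875) ≈ 0.366, f(0.625) ≈ 0.949, f(1.0625) ≈ 0.850, f(1.5) ≈ 0.141.
T_8 = (Δu/2)·[f(u_0) + 2f(u_1) + ... + 2f(u_{7}) + f(u_8)].
Sum ≈ 0.157.

0.157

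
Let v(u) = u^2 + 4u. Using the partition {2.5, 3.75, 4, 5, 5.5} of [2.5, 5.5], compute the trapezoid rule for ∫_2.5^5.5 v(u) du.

98.765625

Subinterval widths: 1.25, 0.25, 1, 0.5.
v(2.5) = 16.25, v(3.75) = 29.0625, v(4) = 32, v(5) = 45, v(5.5) = 52.25.
On each subinterval the trapezoid contributes (Δu_i/2)·[v(u_{i-1}) + v(u_i)].
Sum = 98.765625.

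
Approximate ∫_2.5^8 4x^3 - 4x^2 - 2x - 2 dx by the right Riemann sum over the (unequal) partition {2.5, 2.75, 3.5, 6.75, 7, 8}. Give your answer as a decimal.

Subinterval widths: 0.25, 0.75, 3.25, 0.25, 1.
Right endpoints: 2.75, 3.5, 6.75, 7, 8.
f(2.75) = 45.4375, f(3.5) = 113.5, f(6.75) = 1032.4375, f(7) = 1160, f(8) = 1774.
Sum = Σ Δx_i · f(x_i).
Sum = 5515.90625.

5515.90625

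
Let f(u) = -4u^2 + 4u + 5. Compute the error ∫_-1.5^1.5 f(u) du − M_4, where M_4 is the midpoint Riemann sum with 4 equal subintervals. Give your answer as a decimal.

-0.5625

Exact integral: ∫_-1.5^1.5 f(u) du = 6.
M_4 = 6.5625.
Error = 6 − 6.5625 = -0.5625.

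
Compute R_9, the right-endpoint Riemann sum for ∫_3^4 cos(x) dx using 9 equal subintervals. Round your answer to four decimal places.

-0.8783

Δx = (4 − 3)/9 = 1/9.
Right endpoints: 28/9, 29/9, 10/3, 31/9, 32/9, 11/3, 34/9, 35/9, 4.
f(28/9) ≈ -0.9995, f(29/9) ≈ -0.9968, f(10/3) ≈ -0.9817, f(31/9) ≈ -0.9545, f(32/9) ≈ -0.9155, f(11/3) ≈ -0.8653, f(34/9) ≈ -0.8044, f(35/9) ≈ -0.7335, f(4) ≈ -0.6536.
Sum = Δx · [f(28/9) + f(29/9) + f(10/3) + ...].
Sum ≈ -0.8783.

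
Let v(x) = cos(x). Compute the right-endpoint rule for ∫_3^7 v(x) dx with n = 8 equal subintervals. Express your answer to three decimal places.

0.941

Δx = (7 − 3)/8 = 0.5.
Right endpoints: 3.5, 4, 4.5, 5, 5.5, 6, 6.5, 7.
v(3.5) ≈ -0.936, v(4) ≈ -0.654, v(4.5) ≈ -0.211, v(5) ≈ 0.284, v(5.5) ≈ 0.709, v(6) ≈ 0.960, v(6.5) ≈ 0.977, v(7) ≈ 0.754.
Sum = Δx · [v(3.5) + v(4) + v(4.5) + ...].
Sum ≈ 0.941.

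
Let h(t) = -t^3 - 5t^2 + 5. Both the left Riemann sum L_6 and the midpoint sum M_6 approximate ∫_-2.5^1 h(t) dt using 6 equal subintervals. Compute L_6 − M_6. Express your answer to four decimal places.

-3.6261

L_6 ≈ -4.045862.
M_6 ≈ -0.419777.
L_6 − M_6 ≈ -3.6261.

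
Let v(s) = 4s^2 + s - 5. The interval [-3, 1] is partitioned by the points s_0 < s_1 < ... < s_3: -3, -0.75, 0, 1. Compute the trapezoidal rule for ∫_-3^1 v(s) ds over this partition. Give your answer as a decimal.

21.875

Subinterval widths: 2.25, 0.75, 1.
v(-3) = 28, v(-0.75) = -3.5, v(0) = -5, v(1) = 0.
On each subinterval the trapezoid contributes (Δs_i/2)·[v(s_{i-1}) + v(s_i)].
Sum = 21.875.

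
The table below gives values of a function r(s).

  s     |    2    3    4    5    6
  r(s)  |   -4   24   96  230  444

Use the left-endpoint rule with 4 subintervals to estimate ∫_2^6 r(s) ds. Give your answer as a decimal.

Δs = 1.
Sum = 1·[(-4) + 24 + 96 + 230] = 346.

346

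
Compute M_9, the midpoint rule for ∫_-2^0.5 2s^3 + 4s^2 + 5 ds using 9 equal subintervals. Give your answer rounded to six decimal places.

Δs = (0.5 − (-2))/9 = 5/18.
Midpoints: -67/36, -19/12, -47/36, -37/36, -0.75, -17/36, -7/36, 1/12, 13/36.
f(-67/36) = 139085/23328, f(-19/12) = 6125/864, f(-47/36) = 171865/23328, f(-37/36) = 164555/23328, f(-0.75) = 6.40625, f(-17/36) = 132535/23328, f(-7/36) = 119825/23328, f(1/12) = 4345/864, f(13/36) = 131005/23328.
Sum = Δs · [f(-67/36) + f(-19/12) + f(-47/36) + ...].
Sum ≈ 15.372621.

15.372621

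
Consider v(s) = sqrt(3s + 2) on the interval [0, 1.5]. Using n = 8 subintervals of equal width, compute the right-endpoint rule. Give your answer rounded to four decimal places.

Δs = (1.5 − 0)/8 = 0.1875.
Right endpoints: 0.1875, 0.375, 0.5625, 0.75, 0.9375, 1.125, 1.3125, 1.5.
v(0.1875) ≈ 1.6008, v(0.375) ≈ 1.7678, v(0.5625) ≈ 1.9203, v(0.75) ≈ 2.0616, v(0.9375) ≈ 2.1937, v(1.125) ≈ 2.3184, v(1.3125) ≈ 2.4367, v(1.5) ≈ 2.5495.
Sum = Δs · [v(0.1875) + v(0.375) + v(0.5625) + ...].
Sum ≈ 3.1591.

3.1591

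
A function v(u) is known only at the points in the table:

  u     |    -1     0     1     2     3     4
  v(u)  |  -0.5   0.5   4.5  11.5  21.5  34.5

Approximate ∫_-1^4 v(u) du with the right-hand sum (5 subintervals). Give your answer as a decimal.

72.5

Δu = 1.
Sum = 1·[0.5 + 4.5 + 11.5 + 21.5 + 34.5] = 72.5.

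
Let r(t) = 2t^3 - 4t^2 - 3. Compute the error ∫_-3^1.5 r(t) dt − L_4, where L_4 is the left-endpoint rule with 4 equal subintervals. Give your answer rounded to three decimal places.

Exact integral: ∫_-3^1.5 r(t) dt = -91.96875.
L_4 ≈ -149.39648.
Error ≈ -91.96875 − (-149.39648) ≈ 57.428.

57.428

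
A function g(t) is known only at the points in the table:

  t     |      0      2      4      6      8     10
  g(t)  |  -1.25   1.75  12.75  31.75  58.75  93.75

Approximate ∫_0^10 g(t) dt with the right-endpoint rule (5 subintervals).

Δt = 2.
Sum = 2·[1.75 + 12.75 + 31.75 + 58.75 + 93.75] = 397.5.

397.5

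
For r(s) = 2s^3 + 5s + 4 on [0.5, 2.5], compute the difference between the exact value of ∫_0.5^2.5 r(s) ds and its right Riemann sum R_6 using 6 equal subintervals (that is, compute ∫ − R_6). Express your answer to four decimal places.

Exact integral: ∫_0.5^2.5 r(s) ds = 42.5.
R_6 ≈ 49.666667.
Error ≈ 42.5 − 49.666667 ≈ -7.1667.

-7.1667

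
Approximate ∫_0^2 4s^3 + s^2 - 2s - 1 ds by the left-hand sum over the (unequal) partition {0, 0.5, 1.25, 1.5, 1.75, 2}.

7.96875

Subinterval widths: 0.5, 0.75, 0.25, 0.25, 0.25.
Left endpoints: 0, 0.5, 1.25, 1.5, 1.75.
f(0) = -1, f(0.5) = -1.25, f(1.25) = 5.875, f(1.5) = 11.75, f(1.75) = 20.
Sum = Σ Δs_i · f(s_i).
Sum = 7.96875.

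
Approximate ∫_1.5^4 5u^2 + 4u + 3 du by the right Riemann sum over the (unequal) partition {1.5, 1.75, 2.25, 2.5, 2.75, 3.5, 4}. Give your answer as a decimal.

Subinterval widths: 0.25, 0.5, 0.25, 0.25, 0.75, 0.5.
Right endpoints: 1.75, 2.25, 2.5, 2.75, 3.5, 4.
f(1.75) = 25.3125, f(2.25) = 37.3125, f(2.5) = 44.25, f(2.75) = 51.8125, f(3.5) = 78.25, f(4) = 99.
Sum = Σ Δu_i · f(u_i).
Sum = 157.1875.

157.1875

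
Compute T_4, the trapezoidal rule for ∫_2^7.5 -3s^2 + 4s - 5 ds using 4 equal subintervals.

Δs = (7.5 − 2)/4 = 1.375.
f(2) = -9, f(3.375) = -25.671875, f(4.75) = -53.6875, f(6.125) = -93.046875, f(7.5) = -143.75.
T_4 = (Δs/2)·[f(s_0) + 2f(s_1) + 2f(s_2) + 2f(s_3) + f(s_4)].
Sum = -342.07421875.

-342.07421875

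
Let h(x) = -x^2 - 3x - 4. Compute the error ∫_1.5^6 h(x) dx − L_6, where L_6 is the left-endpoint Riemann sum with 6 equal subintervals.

Exact integral: ∫_1.5^6 h(x) dx = -139.5.
L_6 = -122.203125.
Error = -139.5 − (-122.203125) = -17.296875.

-17.296875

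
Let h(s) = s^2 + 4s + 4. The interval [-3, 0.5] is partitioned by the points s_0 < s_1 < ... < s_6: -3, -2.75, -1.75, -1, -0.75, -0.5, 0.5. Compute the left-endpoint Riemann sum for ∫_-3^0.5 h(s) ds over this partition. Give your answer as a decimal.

Subinterval widths: 0.25, 1, 0.75, 0.25, 0.25, 1.
Left endpoints: -3, -2.75, -1.75, -1, -0.75, -0.5.
h(-3) = 1, h(-2.75) = 0.5625, h(-1.75) = 0.0625, h(-1) = 1, h(-0.75) = 1.5625, h(-0.5) = 2.25.
Sum = Σ Δs_i · h(s_i).
Sum = 3.75.

3.75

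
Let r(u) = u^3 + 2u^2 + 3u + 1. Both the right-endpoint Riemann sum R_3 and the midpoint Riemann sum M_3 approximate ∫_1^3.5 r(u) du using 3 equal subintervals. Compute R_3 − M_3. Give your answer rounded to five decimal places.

R_3 ≈ 117.0370370.
M_3 ≈ 83.2913773.
R_3 − M_3 ≈ 33.74566.

33.74566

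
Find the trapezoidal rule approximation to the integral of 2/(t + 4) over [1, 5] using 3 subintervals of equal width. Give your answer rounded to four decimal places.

Δt = (5 − 1)/3 = 4/3.
f(1) = 0.4, f(7/3) = 6/19, f(11/3) = 6/23, f(5) = 2/9.
T_3 = (Δt/2)·[f(t_0) + 2f(t_1) + 2f(t_2) + f(t_3)].
Sum ≈ 1.1837.

1.1837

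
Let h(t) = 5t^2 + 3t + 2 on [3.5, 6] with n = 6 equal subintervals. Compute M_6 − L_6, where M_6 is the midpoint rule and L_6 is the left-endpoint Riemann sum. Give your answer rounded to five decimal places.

25.75955

M_6 ≈ 328.9858218.
L_6 ≈ 303.2262731.
M_6 − L_6 ≈ 25.75955.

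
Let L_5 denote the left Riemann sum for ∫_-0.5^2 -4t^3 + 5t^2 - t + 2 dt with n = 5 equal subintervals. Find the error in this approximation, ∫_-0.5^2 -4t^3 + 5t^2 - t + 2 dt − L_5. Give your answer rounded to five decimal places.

-3.64583

Exact integral: ∫_-0.5^2 f(t) dt ≈ 0.7291667.
L_5 = 4.375.
Error ≈ 0.7291667 − 4.375 ≈ -3.64583.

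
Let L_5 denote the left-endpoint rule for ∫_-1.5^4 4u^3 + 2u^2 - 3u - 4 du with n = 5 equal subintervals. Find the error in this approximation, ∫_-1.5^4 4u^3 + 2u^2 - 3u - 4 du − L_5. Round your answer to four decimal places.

135.4192

Exact integral: ∫_-1.5^4 f(u) du ≈ 253.229167.
L_5 = 117.81.
Error ≈ 253.229167 − 117.81 ≈ 135.4192.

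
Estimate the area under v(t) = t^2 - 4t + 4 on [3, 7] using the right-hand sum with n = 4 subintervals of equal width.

Δt = (7 − 3)/4 = 1.
Right endpoints: 4, 5, 6, 7.
v(4) = 4, v(5) = 9, v(6) = 16, v(7) = 25.
Sum = Δt · [v(4) + v(5) + v(6) + v(7)].
Sum = 54.

54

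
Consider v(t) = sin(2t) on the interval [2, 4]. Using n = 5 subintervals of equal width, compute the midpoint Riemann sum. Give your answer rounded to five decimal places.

-0.26098

Δt = (4 − 2)/5 = 0.4.
Midpoints: 2.2, 2.6, 3, 3.4, 3.8.
v(2.2) ≈ -0.95160, v(2.6) ≈ -0.88345, v(3) ≈ -0.27942, v(3.4) ≈ 0.49411, v(3.8) ≈ 0.96792.
Sum = Δt · [v(2.2) + v(2.6) + v(3) + v(3.4) + v(3.8)].
Sum ≈ -0.26098.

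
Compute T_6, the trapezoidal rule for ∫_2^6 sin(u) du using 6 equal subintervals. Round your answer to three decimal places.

-1.325

Δu = (6 − 2)/6 = 2/3.
f(2) ≈ 0.909, f(8/3) ≈ 0.457, f(10/3) ≈ -0.191, f(4) ≈ -0.757, f(14/3) ≈ -0.999, f(16/3) ≈ -0.813, f(6) ≈ -0.279.
T_6 = (Δu/2)·[f(u_0) + 2f(u_1) + ... + 2f(u_{5}) + f(u_6)].
Sum ≈ -1.325.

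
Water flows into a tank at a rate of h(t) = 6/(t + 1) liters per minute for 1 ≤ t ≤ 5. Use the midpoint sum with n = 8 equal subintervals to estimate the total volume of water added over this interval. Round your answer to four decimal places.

6.5779

Δt = (5 − 1)/8 = 0.5.
Midpoints: 1.25, 1.75, 2.25, 2.75, 3.25, 3.75, 4.25, 4.75.
h(1.25) = 8/3, h(1.75) = 24/11, h(2.25) = 24/13, h(2.75) = 1.6, h(3.25) = 24/17, h(3.75) = 24/19, h(4.25) = 8/7, h(4.75) = 24/23.
Sum = Δt · [h(1.25) + h(1.75) + h(2.25) + ...].
Sum ≈ 6.5779.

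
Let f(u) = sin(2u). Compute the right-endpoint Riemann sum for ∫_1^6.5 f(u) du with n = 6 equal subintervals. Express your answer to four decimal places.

-0.6893

Δu = (6.5 − 1)/6 = 11/12.
Right endpoints: 23/12, 17/6, 3.75, 14/3, 67/12, 6.5.
f(23/12) ≈ -0.6379, f(17/6) ≈ -0.5782, f(3.75) ≈ 0.9380, f(14/3) ≈ 0.0913, f(67/12) ≈ -0.9854, f(6.5) ≈ 0.4202.
Sum = Δu · [f(23/12) + f(17/6) + f(3.75) + ...].
Sum ≈ -0.6893.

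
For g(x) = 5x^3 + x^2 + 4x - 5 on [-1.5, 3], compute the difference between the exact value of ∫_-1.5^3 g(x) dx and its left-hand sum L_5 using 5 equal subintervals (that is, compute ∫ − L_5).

Exact integral: ∫_-1.5^3 g(x) dx = 96.046875.
L_5 = 24.0075.
Error = 96.046875 − 24.0075 = 72.039375.

72.039375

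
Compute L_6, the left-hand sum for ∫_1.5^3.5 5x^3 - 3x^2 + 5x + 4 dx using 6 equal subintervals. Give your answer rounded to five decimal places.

146.44444

Δx = (3.5 − 1.5)/6 = 1/3.
Left endpoints: 1.5, 11/6, 13/6, 2.5, 17/6, 19/6.
f(1.5) = 21.625, f(11/6) = 7321/216, f(13/6) = 11147/216, f(2.5) = 75.875, f(17/6) = 23287/216, f(19/6) = 32081/216.
Sum = Δx · [f(1.5) + f(11/6) + f(13/6) + ...].
Sum ≈ 146.44444.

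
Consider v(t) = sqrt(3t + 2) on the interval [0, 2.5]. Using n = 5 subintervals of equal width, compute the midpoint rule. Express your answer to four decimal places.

5.8842

Δt = (2.5 − 0)/5 = 0.5.
Midpoints: 0.25, 0.75, 1.25, 1.75, 2.25.
v(0.25) ≈ 1.6583, v(0.75) ≈ 2.0616, v(1.25) ≈ 2.3979, v(1.75) ≈ 2.6926, v(2.25) ≈ 2.9580.
Sum = Δt · [v(0.25) + v(0.75) + v(1.25) + v(1.75) + v(2.25)].
Sum ≈ 5.8842.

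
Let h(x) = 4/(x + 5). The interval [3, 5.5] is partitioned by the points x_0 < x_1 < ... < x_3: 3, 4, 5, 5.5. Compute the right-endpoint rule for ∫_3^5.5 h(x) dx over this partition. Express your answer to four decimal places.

Subinterval widths: 1, 1, 0.5.
Right endpoints: 4, 5, 5.5.
h(4) = 4/9, h(5) = 0.4, h(5.5) = 8/21.
Sum = Σ Δx_i · h(x_i).
Sum ≈ 1.0349.

1.0349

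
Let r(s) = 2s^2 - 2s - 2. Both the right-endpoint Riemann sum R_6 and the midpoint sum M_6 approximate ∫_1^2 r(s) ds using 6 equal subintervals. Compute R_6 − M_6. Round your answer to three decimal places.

0.347

R_6 ≈ 0.00926.
M_6 ≈ -0.33796.
R_6 − M_6 ≈ 0.347.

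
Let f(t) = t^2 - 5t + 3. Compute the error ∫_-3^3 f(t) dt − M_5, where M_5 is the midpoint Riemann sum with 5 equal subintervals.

Exact integral: ∫_-3^3 f(t) dt = 36.
M_5 = 35.28.
Error = 36 − 35.28 = 0.72.

0.72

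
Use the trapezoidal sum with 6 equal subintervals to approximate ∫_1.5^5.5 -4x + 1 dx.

-52

Δx = (5.5 − 1.5)/6 = 2/3.
f(1.5) = -5, f(13/6) = -23/3, f(17/6) = -31/3, f(3.5) = -13, f(25/6) = -47/3, f(29/6) = -55/3, f(5.5) = -21.
T_6 = (Δx/2)·[f(x_0) + 2f(x_1) + ... + 2f(x_{5}) + f(x_6)].
Sum = -52.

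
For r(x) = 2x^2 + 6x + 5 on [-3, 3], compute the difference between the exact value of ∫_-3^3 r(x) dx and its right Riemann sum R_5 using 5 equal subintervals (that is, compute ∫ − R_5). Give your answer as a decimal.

-24.48

Exact integral: ∫_-3^3 r(x) dx = 66.
R_5 = 90.48.
Error = 66 − 90.48 = -24.48.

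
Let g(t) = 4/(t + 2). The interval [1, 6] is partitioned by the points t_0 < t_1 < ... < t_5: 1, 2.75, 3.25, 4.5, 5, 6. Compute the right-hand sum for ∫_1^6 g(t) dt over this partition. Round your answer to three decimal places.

Subinterval widths: 1.75, 0.5, 1.25, 0.5, 1.
Right endpoints: 2.75, 3.25, 4.5, 5, 6.
g(2.75) = 16/19, g(3.25) = 16/21, g(4.5) = 8/13, g(5) = 4/7, g(6) = 0.5.
Sum = Σ Δt_i · g(t_i).
Sum ≈ 3.410.

3.410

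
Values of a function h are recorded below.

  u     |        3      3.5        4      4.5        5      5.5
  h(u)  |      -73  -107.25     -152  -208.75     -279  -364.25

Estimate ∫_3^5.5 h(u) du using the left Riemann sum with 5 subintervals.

-410

Δu = 0.5.
Sum = 0.5·[(-73) + (-107.25) + (-152) + (-208.75) + (-279)] = -410.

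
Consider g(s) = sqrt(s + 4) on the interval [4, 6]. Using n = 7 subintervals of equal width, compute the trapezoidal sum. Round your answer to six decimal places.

Δs = (6 − 4)/7 = 2/7.
g(4) ≈ 2.828427, g(30/7) ≈ 2.878492, g(32/7) ≈ 2.927700, g(34/7) ≈ 2.976095, g(36/7) ≈ 3.023716, g(38/7) ≈ 3.070598, g(40/7) ≈ 3.116775, g(6) ≈ 3.162278.
T_7 = (Δs/2)·[g(s_0) + 2g(s_1) + ... + 2g(s_{6}) + g(s_7)].
Sum ≈ 5.996779.

5.996779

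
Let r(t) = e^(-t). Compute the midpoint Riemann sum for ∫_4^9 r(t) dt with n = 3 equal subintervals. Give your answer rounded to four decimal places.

0.0162

Δt = (9 − 4)/3 = 5/3.
Midpoints: 29/6, 6.5, 49/6.
r(29/6) ≈ 0.0080, r(6.5) ≈ 0.0015, r(49/6) ≈ 0.0003.
Sum = Δt · [r(29/6) + r(6.5) + r(49/6)].
Sum ≈ 0.0162.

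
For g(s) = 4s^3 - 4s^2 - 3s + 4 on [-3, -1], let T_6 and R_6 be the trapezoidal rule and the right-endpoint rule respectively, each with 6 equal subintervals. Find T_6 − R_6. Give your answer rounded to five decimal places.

T_6 ≈ -95.7037037.
R_6 ≈ -74.0370370.
T_6 − R_6 ≈ -21.66667.

-21.66667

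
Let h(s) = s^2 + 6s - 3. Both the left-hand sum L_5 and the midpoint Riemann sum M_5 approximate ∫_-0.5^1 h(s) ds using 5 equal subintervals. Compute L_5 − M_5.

-1.42875

L_5 = -3.315.
M_5 = -1.88625.
L_5 − M_5 = -1.42875.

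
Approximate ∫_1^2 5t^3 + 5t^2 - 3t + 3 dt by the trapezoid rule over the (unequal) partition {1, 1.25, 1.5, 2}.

Subinterval widths: 0.25, 0.25, 0.5.
f(1) = 10, f(1.25) = 16.828125, f(1.5) = 26.625, f(2) = 57.
On each subinterval the trapezoid contributes (Δt_i/2)·[f(t_{i-1}) + f(t_i)].
Sum = 29.69140625.

29.69140625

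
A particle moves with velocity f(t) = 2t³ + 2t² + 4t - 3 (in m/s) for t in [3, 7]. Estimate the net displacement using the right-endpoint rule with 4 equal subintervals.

1824

Δt = (7 − 3)/4 = 1.
Right endpoints: 4, 5, 6, 7.
f(4) = 173, f(5) = 317, f(6) = 525, f(7) = 809.
Sum = Δt · [f(4) + f(5) + f(6) + f(7)].
Sum = 1824.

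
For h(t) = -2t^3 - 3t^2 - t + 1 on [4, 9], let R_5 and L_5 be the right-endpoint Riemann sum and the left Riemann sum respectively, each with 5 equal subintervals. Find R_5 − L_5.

-1530

R_5 = -4645.
L_5 = -3115.
R_5 − L_5 = -1530.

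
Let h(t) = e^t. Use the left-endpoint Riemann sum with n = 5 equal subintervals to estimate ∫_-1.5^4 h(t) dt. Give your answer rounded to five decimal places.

29.84410

Δt = (4 − (-1.5))/5 = 1.1.
Left endpoints: -1.5, -0.4, 0.7, 1.8, 2.9.
h(-1.5) ≈ 0.22313, h(-0.4) ≈ 0.67032, h(0.7) ≈ 2.01375, h(1.8) ≈ 6.04965, h(2.9) ≈ 18.17415.
Sum = Δt · [h(-1.5) + h(-0.4) + h(0.7) + h(1.8) + h(2.9)].
Sum ≈ 29.84410.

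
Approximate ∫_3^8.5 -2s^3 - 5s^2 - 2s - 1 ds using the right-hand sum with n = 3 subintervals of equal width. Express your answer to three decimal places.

Δs = (8.5 − 3)/3 = 11/6.
Right endpoints: 29/6, 20/3, 8.5.
f(29/6) = -9539/27, f(20/3) = -22387/27, f(8.5) = -1607.5.
Sum = Δs · [f(29/6) + f(20/3) + f(8.5)].
Sum ≈ -5114.898.

-5114.898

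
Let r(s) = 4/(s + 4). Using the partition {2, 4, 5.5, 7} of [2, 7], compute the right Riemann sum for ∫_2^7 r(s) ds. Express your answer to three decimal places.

Subinterval widths: 2, 1.5, 1.5.
Right endpoints: 4, 5.5, 7.
r(4) = 0.5, r(5.5) = 8/19, r(7) = 4/11.
Sum = Σ Δs_i · r(s_i).
Sum ≈ 2.177.

2.177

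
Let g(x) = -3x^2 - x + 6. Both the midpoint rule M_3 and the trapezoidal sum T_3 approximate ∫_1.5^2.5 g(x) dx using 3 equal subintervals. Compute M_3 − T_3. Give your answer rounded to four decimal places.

M_3 ≈ -8.222222.
T_3 ≈ -8.305556.
M_3 − T_3 ≈ 0.0833.

0.0833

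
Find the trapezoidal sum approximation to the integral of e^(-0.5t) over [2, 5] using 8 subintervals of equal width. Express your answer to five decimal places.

0.57326

Δt = (5 − 2)/8 = 0.375.
f(2) ≈ 0.36788, f(2.375) ≈ 0.30498, f(2.75) ≈ 0.25284, f(3.125) ≈ 0.20961, f(3.5) ≈ 0.17377, f(3.875) ≈ 0.14406, f(4.25) ≈ 0.11943, f(4.625) ≈ 0.09901, f(5) ≈ 0.08208.
T_8 = (Δt/2)·[f(t_0) + 2f(t_1) + ... + 2f(t_{7}) + f(t_8)].
Sum ≈ 0.57326.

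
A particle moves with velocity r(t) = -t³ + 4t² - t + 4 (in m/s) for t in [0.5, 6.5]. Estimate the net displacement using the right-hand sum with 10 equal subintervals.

Δt = (6.5 − 0.5)/10 = 0.6.
Right endpoints: 1.1, 1.7, 2.3, 2.9, 3.5, 4.1, 4.7, 5.3, 5.9, 6.5.
r(1.1) = 6.409, r(1.7) = 8.947, r(2.3) = 10.693, r(2.9) = 10.351, r(3.5) = 6.625, r(4.1) = -1.781, r(4.7) = -16.163, r(5.3) = -37.817, r(5.9) = -68.039, r(6.5) = -108.125.
Sum = Δt · [r(1.1) + r(1.7) + r(2.3) + ...].
Sum = -113.34.

-113.34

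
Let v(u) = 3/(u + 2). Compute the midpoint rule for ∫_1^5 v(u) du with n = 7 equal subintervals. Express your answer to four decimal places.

Δu = (5 − 1)/7 = 4/7.
Midpoints: 9/7, 13/7, 17/7, 3, 25/7, 29/7, 33/7.
v(9/7) = 21/23, v(13/7) = 7/9, v(17/7) = 21/31, v(3) = 0.6, v(25/7) = 7/13, v(29/7) = 21/43, v(33/7) = 21/47.
Sum = Δu · [v(9/7) + v(13/7) + v(17/7) + ...].
Sum ≈ 2.5382.

2.5382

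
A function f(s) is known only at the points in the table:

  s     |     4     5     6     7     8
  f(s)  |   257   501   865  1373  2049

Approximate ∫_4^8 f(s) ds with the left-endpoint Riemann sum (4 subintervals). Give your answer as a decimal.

Δs = 1.
Sum = 1·[257 + 501 + 865 + 1373] = 2996.

2996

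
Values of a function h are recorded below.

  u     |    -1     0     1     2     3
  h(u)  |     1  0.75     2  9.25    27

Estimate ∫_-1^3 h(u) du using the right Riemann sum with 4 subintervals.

Δu = 1.
Sum = 1·[0.75 + 2 + 9.25 + 27] = 39.

39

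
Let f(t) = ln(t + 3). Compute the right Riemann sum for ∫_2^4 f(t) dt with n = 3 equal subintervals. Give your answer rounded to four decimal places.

3.6842

Δt = (4 − 2)/3 = 2/3.
Right endpoints: 8/3, 10/3, 4.
f(8/3) ≈ 1.7346, f(10/3) ≈ 1.8458, f(4) ≈ 1.9459.
Sum = Δt · [f(8/3) + f(10/3) + f(4)].
Sum ≈ 3.6842.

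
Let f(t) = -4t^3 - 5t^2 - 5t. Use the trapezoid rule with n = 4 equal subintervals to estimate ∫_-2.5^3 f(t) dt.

-133.71875

Δt = (3 − (-2.5))/4 = 1.375.
f(-2.5) = 43.75, f(-1.125) = 4.9921875, f(0.25) = -1.625, f(1.625) = -38.4921875, f(3) = -168.
T_4 = (Δt/2)·[f(t_0) + 2f(t_1) + 2f(t_2) + 2f(t_3) + f(t_4)].
Sum = -133.71875.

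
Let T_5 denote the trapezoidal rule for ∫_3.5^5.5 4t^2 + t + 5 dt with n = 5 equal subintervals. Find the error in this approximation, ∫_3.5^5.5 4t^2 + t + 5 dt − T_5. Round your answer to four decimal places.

-0.2133

Exact integral: ∫_3.5^5.5 f(t) dt ≈ 183.666667.
T_5 = 183.88.
Error ≈ 183.666667 − 183.88 ≈ -0.2133.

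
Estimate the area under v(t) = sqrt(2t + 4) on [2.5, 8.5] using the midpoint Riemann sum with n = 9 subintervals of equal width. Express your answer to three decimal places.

Δt = (8.5 − 2.5)/9 = 2/3.
Midpoints: 17/6, 3.5, 25/6, 29/6, 5.5, 37/6, 41/6, 7.5, 49/6.
v(17/6) ≈ 3.109, v(3.5) ≈ 3.317, v(25/6) ≈ 3.512, v(29/6) ≈ 3.697, v(5.5) ≈ 3.873, v(37/6) ≈ 4.041, v(41/6) ≈ 4.203, v(7.5) ≈ 4.359, v(49/6) ≈ 4.509.
Sum = Δt · [v(17/6) + v(3.5) + v(25/6) + ...].
Sum ≈ 23.080.

23.080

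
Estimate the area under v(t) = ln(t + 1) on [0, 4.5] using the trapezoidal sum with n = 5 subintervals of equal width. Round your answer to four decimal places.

Δt = (4.5 − 0)/5 = 0.9.
v(0) ≈ 0.0000, v(0.9) ≈ 0.6419, v(1.8) ≈ 1.0296, v(2.7) ≈ 1.3083, v(3.6) ≈ 1.5261, v(4.5) ≈ 1.7047.
T_5 = (Δt/2)·[v(t_0) + 2v(t_1) + ... + 2v(t_{4}) + v(t_5)].
Sum ≈ 4.8224.

4.8224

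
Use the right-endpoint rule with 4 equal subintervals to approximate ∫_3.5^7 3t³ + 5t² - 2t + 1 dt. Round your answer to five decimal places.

Δt = (7 − 3.5)/4 = 0.875.
Right endpoints: 4.375, 5.25, 6.125, 7.
f(4.375) = 173657/512, f(5.25) = 562.421875, f(6.125) = 443227/512, f(7) = 1261.
Sum = Δt · [f(4.375) + f(5.25) + f(6.125) + f(7)].
Sum ≈ 2649.73926.

2649.73926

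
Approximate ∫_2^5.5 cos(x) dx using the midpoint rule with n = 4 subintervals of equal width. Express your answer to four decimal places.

-1.6675

Δx = (5.5 − 2)/4 = 0.875.
Midpoints: 2.4375, 3.3125, 4.1875, 5.0625.
f(2.4375) ≈ -0.7622, f(3.3125) ≈ -0.9854, f(4.1875) ≈ -0.5011, f(5.0625) ≈ 0.3430.
Sum = Δx · [f(2.4375) + f(3.3125) + f(4.1875) + f(5.0625)].
Sum ≈ -1.6675.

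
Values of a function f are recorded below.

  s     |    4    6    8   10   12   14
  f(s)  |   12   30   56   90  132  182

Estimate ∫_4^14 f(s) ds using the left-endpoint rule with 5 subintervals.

Δs = 2.
Sum = 2·[12 + 30 + 56 + 90 + 132] = 640.

640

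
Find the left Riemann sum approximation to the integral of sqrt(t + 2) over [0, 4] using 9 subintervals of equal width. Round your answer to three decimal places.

7.680

Δt = (4 − 0)/9 = 4/9.
Left endpoints: 0, 4/9, 8/9, 4/3, 16/9, 20/9, 8/3, 28/9, 32/9.
f(0) ≈ 1.414, f(4/9) ≈ 1.563, f(8/9) ≈ 1.700, f(4/3) ≈ 1.826, f(16/9) ≈ 1.944, f(20/9) ≈ 2.055, f(8/3) ≈ 2.160, f(28/9) ≈ 2.261, f(32/9) ≈ 2.357.
Sum = Δt · [f(0) + f(4/9) + f(8/9) + ...].
Sum ≈ 7.680.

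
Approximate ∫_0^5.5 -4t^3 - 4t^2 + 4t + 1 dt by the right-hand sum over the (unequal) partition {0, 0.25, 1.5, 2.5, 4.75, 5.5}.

Subinterval widths: 0.25, 1.25, 1, 2.25, 0.75.
Right endpoints: 0.25, 1.5, 2.5, 4.75, 5.5.
f(0.25) = 1.6875, f(1.5) = -15.5, f(2.5) = -76.5, f(4.75) = -498.9375, f(5.5) = -763.5.
Sum = Σ Δt_i · f(t_i).
Sum = -1790.6875.

-1790.6875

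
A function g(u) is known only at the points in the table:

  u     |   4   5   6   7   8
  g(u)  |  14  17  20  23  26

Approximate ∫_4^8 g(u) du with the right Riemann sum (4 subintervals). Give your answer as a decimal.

86

Δu = 1.
Sum = 1·[17 + 20 + 23 + 26] = 86.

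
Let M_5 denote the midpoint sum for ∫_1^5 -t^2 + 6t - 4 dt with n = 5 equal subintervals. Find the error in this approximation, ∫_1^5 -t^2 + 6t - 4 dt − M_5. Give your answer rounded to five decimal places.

-0.21333

Exact integral: ∫_1^5 f(t) dt ≈ 14.6666667.
M_5 = 14.88.
Error ≈ 14.6666667 − 14.88 ≈ -0.21333.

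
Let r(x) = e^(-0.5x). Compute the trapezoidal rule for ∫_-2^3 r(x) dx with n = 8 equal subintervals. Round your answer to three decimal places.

5.031

Δx = (3 − (-2))/8 = 0.625.
r(-2) ≈ 2.718, r(-1.375) ≈ 1.989, r(-0.75) ≈ 1.455, r(-0.125) ≈ 1.064, r(0.5) ≈ 0.779, r(1.125) ≈ 0.570, r(1.75) ≈ 0.417, r(2.375) ≈ 0.305, r(3) ≈ 0.223.
T_8 = (Δx/2)·[r(x_0) + 2r(x_1) + ... + 2r(x_{7}) + r(x_8)].
Sum ≈ 5.031.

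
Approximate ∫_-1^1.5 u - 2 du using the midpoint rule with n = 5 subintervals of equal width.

-4.375

Δu = (1.5 − (-1))/5 = 0.5.
Midpoints: -0.75, -0.25, 0.25, 0.75, 1.25.
f(-0.75) = -2.75, f(-0.25) = -2.25, f(0.25) = -1.75, f(0.75) = -1.25, f(1.25) = -0.75.
Sum = Δu · [f(-0.75) + f(-0.25) + f(0.25) + f(0.75) + f(1.25)].
Sum = -4.375.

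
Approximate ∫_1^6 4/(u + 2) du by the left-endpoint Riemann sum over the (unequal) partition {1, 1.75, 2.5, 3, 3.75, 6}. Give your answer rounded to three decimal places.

Subinterval widths: 0.75, 0.75, 0.5, 0.75, 2.25.
Left endpoints: 1, 1.75, 2.5, 3, 3.75.
f(1) = 4/3, f(1.75) = 16/15, f(2.5) = 8/9, f(3) = 0.8, f(3.75) = 16/23.
Sum = Σ Δu_i · f(u_i).
Sum ≈ 4.410.

4.410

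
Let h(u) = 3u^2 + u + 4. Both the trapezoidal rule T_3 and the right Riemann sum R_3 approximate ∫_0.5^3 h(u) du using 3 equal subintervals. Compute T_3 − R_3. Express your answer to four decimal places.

T_3 ≈ 42.118056.
R_3 ≈ 54.097222.
T_3 − R_3 ≈ -11.9792.

-11.9792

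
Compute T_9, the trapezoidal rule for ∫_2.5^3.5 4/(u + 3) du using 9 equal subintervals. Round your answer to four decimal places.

Δu = (3.5 − 2.5)/9 = 1/9.
f(2.5) = 8/11, f(47/18) = 72/101, f(49/18) = 72/103, f(17/6) = 24/35, f(53/18) = 72/107, f(55/18) = 72/109, f(19/6) = 24/37, f(59/18) = 72/113, f(61/18) = 72/115, f(3.5) = 8/13.
T_9 = (Δu/2)·[f(u_0) + 2f(u_1) + ... + 2f(u_{8}) + f(u_9)].
Sum ≈ 0.6683.

0.6683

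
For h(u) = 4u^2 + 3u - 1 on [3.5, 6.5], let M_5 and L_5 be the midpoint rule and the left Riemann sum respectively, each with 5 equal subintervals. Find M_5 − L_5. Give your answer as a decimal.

M_5 = 350.64.
L_5 = 313.02.
M_5 − L_5 = 37.62.

37.62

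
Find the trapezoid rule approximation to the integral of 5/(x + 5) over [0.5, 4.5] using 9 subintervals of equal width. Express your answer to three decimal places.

2.735

Δx = (4.5 − 0.5)/9 = 4/9.
f(0.5) = 10/11, f(17/18) = 90/107, f(25/18) = 18/23, f(11/6) = 30/41, f(41/18) = 90/131, f(49/18) = 90/139, f(19/6) = 30/49, f(65/18) = 18/31, f(73/18) = 90/163, f(4.5) = 10/19.
T_9 = (Δx/2)·[f(x_0) + 2f(x_1) + ... + 2f(x_{8}) + f(x_9)].
Sum ≈ 2.735.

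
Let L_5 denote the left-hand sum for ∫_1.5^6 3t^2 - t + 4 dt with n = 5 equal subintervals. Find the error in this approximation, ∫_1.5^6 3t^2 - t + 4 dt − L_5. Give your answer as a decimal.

Exact integral: ∫_1.5^6 f(t) dt = 213.75.
L_5 = 172.035.
Error = 213.75 − 172.035 = 41.715.

41.715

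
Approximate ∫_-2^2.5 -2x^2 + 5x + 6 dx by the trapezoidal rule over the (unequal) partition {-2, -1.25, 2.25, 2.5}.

2.4375

Subinterval widths: 0.75, 3.5, 0.25.
f(-2) = -12, f(-1.25) = -3.375, f(2.25) = 7.125, f(2.5) = 6.
On each subinterval the trapezoid contributes (Δx_i/2)·[f(x_{i-1}) + f(x_i)].
Sum = 2.4375.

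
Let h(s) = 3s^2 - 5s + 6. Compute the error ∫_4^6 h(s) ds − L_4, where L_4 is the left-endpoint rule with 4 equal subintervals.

Exact integral: ∫_4^6 h(s) ds = 114.
L_4 = 101.75.
Error = 114 − 101.75 = 12.25.

12.25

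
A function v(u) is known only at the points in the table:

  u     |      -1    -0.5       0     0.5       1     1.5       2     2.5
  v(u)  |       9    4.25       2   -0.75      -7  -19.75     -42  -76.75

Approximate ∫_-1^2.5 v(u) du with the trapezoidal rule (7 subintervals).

-48.5625

Δu = 0.5.
T_7 = (0.5/2)·[9 + 2·4.25 + 2·2 + 2·(-0.75) + 2·(-7) + 2·(-19.75) + 2·(-42) + (-76.75)] = -48.5625.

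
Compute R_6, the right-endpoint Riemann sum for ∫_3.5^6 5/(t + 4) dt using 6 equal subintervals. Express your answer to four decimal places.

1.4043

Δt = (6 − 3.5)/6 = 5/12.
Right endpoints: 47/12, 13/3, 4.75, 31/6, 67/12, 6.
f(47/12) = 12/19, f(13/3) = 0.6, f(4.75) = 4/7, f(31/6) = 6/11, f(67/12) = 12/23, f(6) = 0.5.
Sum = Δt · [f(47/12) + f(13/3) + f(4.75) + ...].
Sum ≈ 1.4043.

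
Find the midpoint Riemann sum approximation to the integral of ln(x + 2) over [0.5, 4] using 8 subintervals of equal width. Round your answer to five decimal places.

Δx = (4 − 0.5)/8 = 0.4375.
Midpoints: 0.71875, 1.15625, 1.59375, 2.03125, 2.46875, 2.90625, 3.34375, 3.78125.
f(0.71875) ≈ 1.00017, f(1.15625) ≈ 1.14938, f(1.59375) ≈ 1.27920, f(2.03125) ≈ 1.39408, f(2.46875) ≈ 1.49711, f(2.90625) ≈ 1.59051, f(3.34375) ≈ 1.67593, f(3.78125) ≈ 1.75462.
Sum = Δx · [f(0.71875) + f(1.15625) + f(1.59375) + ...].
Sum ≈ 4.96169.

4.96169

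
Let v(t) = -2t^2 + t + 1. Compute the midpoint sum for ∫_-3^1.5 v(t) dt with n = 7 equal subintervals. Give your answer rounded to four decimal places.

Δt = (1.5 − (-3))/7 = 9/14.
Midpoints: -75/28, -57/28, -39/28, -0.75, -3/28, 15/28, 33/28.
v(-75/28) = -6283/392, v(-57/28) = -3655/392, v(-39/28) = -1675/392, v(-0.75) = -0.875, v(-3/28) = 341/392, v(15/28) = 377/392, v(33/28) = -235/392.
Sum = Δt · [v(-75/28) + v(-57/28) + v(-39/28) + ...].
Sum ≈ -18.8151.

-18.8151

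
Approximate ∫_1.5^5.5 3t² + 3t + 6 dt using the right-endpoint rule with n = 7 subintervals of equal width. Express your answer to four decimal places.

257.0816

Δt = (5.5 − 1.5)/7 = 4/7.
Right endpoints: 29/14, 37/14, 45/14, 53/14, 61/14, 69/14, 5.5.
f(29/14) = 4917/196, f(37/14) = 6837/196, f(45/14) = 9141/196, f(53/14) = 11829/196, f(61/14) = 14901/196, f(69/14) = 18357/196, f(5.5) = 113.25.
Sum = Δt · [f(29/14) + f(37/14) + f(45/14) + ...].
Sum ≈ 257.0816.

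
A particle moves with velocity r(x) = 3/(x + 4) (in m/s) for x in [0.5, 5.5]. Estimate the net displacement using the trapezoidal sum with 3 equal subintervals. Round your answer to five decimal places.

2.26782

Δx = (5.5 − 0.5)/3 = 5/3.
r(0.5) = 2/3, r(13/6) = 18/37, r(23/6) = 18/47, r(5.5) = 6/19.
T_3 = (Δx/2)·[r(x_0) + 2r(x_1) + 2r(x_2) + r(x_3)].
Sum ≈ 2.26782.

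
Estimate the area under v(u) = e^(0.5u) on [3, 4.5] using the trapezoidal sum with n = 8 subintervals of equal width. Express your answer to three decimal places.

Δu = (4.5 − 3)/8 = 0.1875.
v(3) ≈ 4.482, v(3.1875) ≈ 4.922, v(3.375) ≈ 5.406, v(3.5625) ≈ 5.937, v(3.75) ≈ 6.521, v(3.9375) ≈ 7.162, v(4.125) ≈ 7.866, v(4.3125) ≈ 8.639, v(4.5) ≈ 9.488.
T_8 = (Δu/2)·[v(u_0) + 2v(u_1) + ... + 2v(u_{7}) + v(u_8)].
Sum ≈ 10.019.

10.019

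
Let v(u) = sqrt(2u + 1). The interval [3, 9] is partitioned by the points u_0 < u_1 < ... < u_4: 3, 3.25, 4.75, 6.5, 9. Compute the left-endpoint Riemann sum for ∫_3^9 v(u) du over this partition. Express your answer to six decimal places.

Subinterval widths: 0.25, 1.5, 1.75, 2.5.
Left endpoints: 3, 3.25, 4.75, 6.5.
v(3) ≈ 2.645751, v(3.25) ≈ 2.738613, v(4.75) ≈ 3.240370, v(6.5) ≈ 3.741657.
Sum = Σ Δu_i · v(u_i).
Sum ≈ 19.794149.

19.794149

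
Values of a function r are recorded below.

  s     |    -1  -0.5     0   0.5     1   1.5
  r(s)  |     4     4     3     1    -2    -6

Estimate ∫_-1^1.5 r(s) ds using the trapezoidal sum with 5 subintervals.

Δs = 0.5.
T_5 = (0.5/2)·[4 + 2·4 + 2·3 + 2·1 + 2·(-2) + (-6)] = 2.5.

2.5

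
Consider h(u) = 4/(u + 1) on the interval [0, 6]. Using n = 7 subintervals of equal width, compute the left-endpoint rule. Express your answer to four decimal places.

9.4789

Δu = (6 − 0)/7 = 6/7.
Left endpoints: 0, 6/7, 12/7, 18/7, 24/7, 30/7, 36/7.
h(0) = 4, h(6/7) = 28/13, h(12/7) = 28/19, h(18/7) = 1.12, h(24/7) = 28/31, h(30/7) = 28/37, h(36/7) = 28/43.
Sum = Δu · [h(0) + h(6/7) + h(12/7) + ...].
Sum ≈ 9.4789.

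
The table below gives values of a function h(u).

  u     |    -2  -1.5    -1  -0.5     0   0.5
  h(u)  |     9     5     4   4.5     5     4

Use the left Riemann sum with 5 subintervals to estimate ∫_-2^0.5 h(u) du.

Δu = 0.5.
Sum = 0.5·[9 + 5 + 4 + 4.5 + 5] = 13.75.

13.75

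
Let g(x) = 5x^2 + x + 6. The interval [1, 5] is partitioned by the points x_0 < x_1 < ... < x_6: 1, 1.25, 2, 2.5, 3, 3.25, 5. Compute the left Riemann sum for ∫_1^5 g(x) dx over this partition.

Subinterval widths: 0.25, 0.75, 0.5, 0.5, 0.25, 1.75.
Left endpoints: 1, 1.25, 2, 2.5, 3, 3.25.
g(1) = 12, g(1.25) = 15.0625, g(2) = 28, g(2.5) = 39.75, g(3) = 54, g(3.25) = 62.0625.
Sum = Σ Δx_i · g(x_i).
Sum = 170.28125.

170.28125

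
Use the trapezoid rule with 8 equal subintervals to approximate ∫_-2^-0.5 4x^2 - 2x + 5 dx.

21.78515625

Δx = (-0.5 − (-2))/8 = 0.1875.
f(-2) = 25, f(-1.8125) = 21.765625, f(-1.625) = 18.8125, f(-1.4375) = 16.140625, f(-1.25) = 13.75, f(-1.0625) = 11.640625, f(-0.875) = 9.8125, f(-0.6875) = 8.265625, f(-0.5) = 7.
T_8 = (Δx/2)·[f(x_0) + 2f(x_1) + ... + 2f(x_{7}) + f(x_8)].
Sum = 21.78515625.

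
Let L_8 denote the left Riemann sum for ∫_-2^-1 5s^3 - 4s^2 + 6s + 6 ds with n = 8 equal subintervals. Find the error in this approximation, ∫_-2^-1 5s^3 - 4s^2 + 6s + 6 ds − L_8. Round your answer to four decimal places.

3.3815

Exact integral: ∫_-2^-1 f(s) ds ≈ -31.083333.
L_8 = -34.46484375.
Error ≈ -31.083333 − (-34.46484375) ≈ 3.3815.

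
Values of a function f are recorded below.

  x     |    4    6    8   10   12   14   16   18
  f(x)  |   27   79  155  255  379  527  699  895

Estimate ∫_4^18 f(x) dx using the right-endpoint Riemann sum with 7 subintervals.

Δx = 2.
Sum = 2·[79 + 155 + 255 + 379 + 527 + 699 + 895] = 5978.

5978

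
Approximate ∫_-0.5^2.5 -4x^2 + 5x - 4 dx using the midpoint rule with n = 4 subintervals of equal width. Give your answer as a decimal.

Δx = (2.5 − (-0.5))/4 = 0.75.
Midpoints: -0.125, 0.625, 1.375, 2.125.
f(-0.125) = -4.6875, f(0.625) = -2.4375, f(1.375) = -4.6875, f(2.125) = -11.4375.
Sum = Δx · [f(-0.125) + f(0.625) + f(1.375) + f(2.125)].
Sum = -17.4375.

-17.4375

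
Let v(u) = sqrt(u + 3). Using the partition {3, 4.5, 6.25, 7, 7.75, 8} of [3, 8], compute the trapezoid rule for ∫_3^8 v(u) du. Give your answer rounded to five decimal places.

14.51474

Subinterval widths: 1.5, 1.75, 0.75, 0.75, 0.25.
v(3) ≈ 2.44949, v(4.5) ≈ 2.73861, v(6.25) ≈ 3.04138, v(7) ≈ 3.16228, v(7.75) ≈ 3.27872, v(8) ≈ 3.31662.
On each subinterval the trapezoid contributes (Δu_i/2)·[v(u_{i-1}) + v(u_i)].
Sum ≈ 14.51474.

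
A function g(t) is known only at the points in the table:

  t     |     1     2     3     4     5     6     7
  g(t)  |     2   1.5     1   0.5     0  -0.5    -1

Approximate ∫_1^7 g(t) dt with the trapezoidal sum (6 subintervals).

Δt = 1.
T_6 = (1/2)·[2 + 2·1.5 + 2·1 + 2·0.5 + 2·0 + 2·(-0.5) + (-1)] = 3.

3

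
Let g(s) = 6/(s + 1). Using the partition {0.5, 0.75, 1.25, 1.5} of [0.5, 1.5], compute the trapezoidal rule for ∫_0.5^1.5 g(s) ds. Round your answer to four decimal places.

Subinterval widths: 0.25, 0.5, 0.25.
g(0.5) = 4, g(0.75) = 24/7, g(1.25) = 8/3, g(1.5) = 2.4.
On each subinterval the trapezoid contributes (Δs_i/2)·[g(s_{i-1}) + g(s_i)].
Sum ≈ 3.0857.

3.0857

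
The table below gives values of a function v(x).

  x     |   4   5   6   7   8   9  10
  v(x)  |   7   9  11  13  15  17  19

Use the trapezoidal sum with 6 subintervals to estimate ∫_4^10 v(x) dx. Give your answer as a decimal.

Δx = 1.
T_6 = (1/2)·[7 + 2·9 + 2·11 + 2·13 + 2·15 + 2·17 + 19] = 78.

78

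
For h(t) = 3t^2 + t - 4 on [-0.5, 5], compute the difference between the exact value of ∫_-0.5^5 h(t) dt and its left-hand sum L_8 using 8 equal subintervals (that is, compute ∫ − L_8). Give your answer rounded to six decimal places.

Exact integral: ∫_-0.5^5 h(t) dt = 115.5.
L_8 ≈ 89.38574219.
Error ≈ 115.5 − 89.38574219 ≈ 26.114258.

26.114258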